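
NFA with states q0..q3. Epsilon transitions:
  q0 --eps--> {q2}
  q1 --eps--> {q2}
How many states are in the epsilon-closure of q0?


Starting from q0
Initialize closure = {q0}
Follow epsilon from q0 -> add q2
Final closure: {q0, q2}
Size = 2

2


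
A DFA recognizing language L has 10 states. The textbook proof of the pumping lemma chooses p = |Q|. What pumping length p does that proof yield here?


Pumping lemma for regular languages (standard proof):
Take p = |Q|, the number of DFA states.
Any string of length >= |Q| passes through |Q|+1 states while reading its first |Q| symbols,
so by pigeonhole some state repeats, giving the loop that can be pumped.
Here |Q| = 10
Therefore the proof uses p = 10

10


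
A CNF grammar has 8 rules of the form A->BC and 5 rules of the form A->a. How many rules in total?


CNF allows two rule forms:
  A -> BC (binary): 8 rules
  A -> a (terminal): 5 rules
Total = 8 + 5 = 13

13


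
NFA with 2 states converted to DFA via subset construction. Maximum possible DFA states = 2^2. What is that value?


NFA has 2 states
Subset construction: each DFA state = subset of NFA states
Maximum subsets = 2^2
2^2 = 4

4


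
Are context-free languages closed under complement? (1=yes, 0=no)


CFL closure properties:
  Closed under: union, concatenation, Kleene star
  NOT closed under: intersection, complement
Operation 'complement' is in not-closed list -> No (not closed)

0


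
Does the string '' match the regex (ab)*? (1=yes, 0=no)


Pattern: (ab)*
String: ''
Pattern requires: zero or more repetitions of 'ab'
Pairs: []
All pairs are 'ab'? Yes
Result: 1

1


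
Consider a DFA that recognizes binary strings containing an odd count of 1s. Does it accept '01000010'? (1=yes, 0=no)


DFA has 2 states: q_even (start, accept=no) and q_odd
Processing string '01000010' character by character:
  Position 0: read '0', 1-count=0 -> q_even (no change)
  Position 1: read '1', 1-count=1 -> q_odd
  Position 2: read '0', 1-count=1 -> q_odd (no change)
  Position 3: read '0', 1-count=1 -> q_odd (no change)
  Position 4: read '0', 1-count=1 -> q_odd (no change)
  Position 5: read '0', 1-count=1 -> q_odd (no change)
  Position 6: read '1', 1-count=2 -> q_even
  Position 7: read '0', 1-count=2 -> q_even (no change)
Final state: q_even, total 1s = 2 (even); the DFA requires an odd count -> reject

0


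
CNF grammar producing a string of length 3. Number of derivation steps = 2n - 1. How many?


Chomsky Normal Form derivation:
String length n = 3
Each step either:
  - Splits a nonterminal into two (n-1 such steps)
  - Converts a nonterminal to terminal (n such steps)
Total = (n-1) + n = 2n - 1
= 2(3) - 1
= 6 - 1
= 5

5


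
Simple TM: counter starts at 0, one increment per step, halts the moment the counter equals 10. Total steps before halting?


Counter starts at 0. Counting sequence:
  Step 1: counter = 1
  Step 2: counter = 2
  Step 3: counter = 3
  Step 4: counter = 4
  Step 5: counter = 5
  Step 6: counter = 6
  ...
  Step 10: counter = 10
Counter reached 10 -> halt
Total steps = 10

10


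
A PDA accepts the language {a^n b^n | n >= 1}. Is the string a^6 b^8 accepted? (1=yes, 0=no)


Language requires equal numbers of a's and b's
PDA pushes for each 'a', pops for each 'b'
Number of a's = 6
Number of b's = 8
6 != 8 -> Reject

0


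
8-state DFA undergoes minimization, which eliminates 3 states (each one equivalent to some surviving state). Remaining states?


Original DFA: 8 states
Redundant states removed: 3
Minimized states = original - removed
= 8 - 3
= 5

5


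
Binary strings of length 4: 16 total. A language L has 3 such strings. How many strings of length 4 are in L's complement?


Alphabet: {0,1}
String length: 4
Total strings of length 4 = 2^4 = 16
Strings in L = 3
Complement = total - |L|
= 16 - 3
= 13

13


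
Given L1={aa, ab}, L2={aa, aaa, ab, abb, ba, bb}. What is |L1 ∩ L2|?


L1 = {aa, ab}
L2 = {aa, aaa, ab, abb, ba, bb}
Checking each string in L1 against L2:
  'aa': in L2? Yes
  'ab': in L2? Yes
Intersection = {aa, ab}
|L1 ∩ L2| = 2

2


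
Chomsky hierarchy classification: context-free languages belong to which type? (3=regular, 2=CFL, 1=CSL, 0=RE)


Chomsky hierarchy levels:
  Type 3: Regular (DFA/NFA/regex)
  Type 2: Context-free (PDA)
  Type 1: Context-sensitive
  Type 0: Recursively enumerable (TM)
'context-free' corresponds to Type 2

2


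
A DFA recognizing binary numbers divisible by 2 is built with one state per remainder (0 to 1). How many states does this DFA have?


Divisibility by 2 is tracked via the remainder mod 2: 0, 1, ..., 1
The construction assigns one state to each remainder
Number of remainders = 2

2


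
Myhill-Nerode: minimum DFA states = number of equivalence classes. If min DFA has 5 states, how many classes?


Myhill-Nerode theorem:
Number of equivalence classes = number of states in minimal DFA
Minimal DFA states = 5
Therefore equivalence classes = 5

5


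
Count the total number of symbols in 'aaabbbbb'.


String: 'aaabbbbb'
Counting characters:
  'a' appears 3 time(s)
  'b' appears 5 time(s)
Total length = 3 + 5 = 8

8


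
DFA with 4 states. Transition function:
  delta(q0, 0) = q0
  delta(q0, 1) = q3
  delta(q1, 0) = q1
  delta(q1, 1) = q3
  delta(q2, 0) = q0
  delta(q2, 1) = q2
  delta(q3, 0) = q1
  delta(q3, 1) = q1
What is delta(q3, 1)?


Looking up transition function:
delta(q3, 1) in the table
Row: q3, Column: 1
Result: q1

q1


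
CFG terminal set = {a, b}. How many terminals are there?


Terminal symbols: a, b
Counting each: a (#1), b (#2)
Total = 2

2


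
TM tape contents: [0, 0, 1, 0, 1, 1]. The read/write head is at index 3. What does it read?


Tape: [0, 0, 1, 0, 1, 1]
Positions: 0 1 2 3 4 5
Values:    0 0 1 0 1 1
Head at position 3
tape[3] = 0

0


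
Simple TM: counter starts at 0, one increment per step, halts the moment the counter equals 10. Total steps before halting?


Counter starts at 0. Counting sequence:
  Step 1: counter = 1
  Step 2: counter = 2
  Step 3: counter = 3
  Step 4: counter = 4
  Step 5: counter = 5
  Step 6: counter = 6
  ...
  Step 10: counter = 10
Counter reached 10 -> halt
Total steps = 10

10


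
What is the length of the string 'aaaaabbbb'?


String: 'aaaaabbbb'
Counting characters:
  'a' appears 5 time(s)
  'b' appears 4 time(s)
Total length = 5 + 4 = 9

9


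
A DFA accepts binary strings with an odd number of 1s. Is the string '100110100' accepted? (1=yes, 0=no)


DFA has 2 states: q_even (start, accept=no) and q_odd
Processing string '100110100' character by character:
  Position 0: read '1', 1-count=1 -> q_odd
  Position 1: read '0', 1-count=1 -> q_odd (no change)
  Position 2: read '0', 1-count=1 -> q_odd (no change)
  Position 3: read '1', 1-count=2 -> q_even
  Position 4: read '1', 1-count=3 -> q_odd
  Position 5: read '0', 1-count=3 -> q_odd (no change)
  Position 6: read '1', 1-count=4 -> q_even
  Position 7: read '0', 1-count=4 -> q_even (no change)
  Position 8: read '0', 1-count=4 -> q_even (no change)
Final state: q_even, total 1s = 4 (even); the DFA requires an odd count -> reject

0


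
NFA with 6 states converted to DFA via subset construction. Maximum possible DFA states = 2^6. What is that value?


NFA has 6 states
Subset construction: each DFA state = subset of NFA states
Maximum subsets = 2^6
2^6 = 64

64


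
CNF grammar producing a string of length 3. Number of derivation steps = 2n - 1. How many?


Chomsky Normal Form derivation:
String length n = 3
Each step either:
  - Splits a nonterminal into two (n-1 such steps)
  - Converts a nonterminal to terminal (n such steps)
Total = (n-1) + n = 2n - 1
= 2(3) - 1
= 6 - 1
= 5

5


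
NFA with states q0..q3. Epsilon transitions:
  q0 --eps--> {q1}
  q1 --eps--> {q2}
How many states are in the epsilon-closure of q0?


Starting from q0
Initialize closure = {q0}
Follow epsilon from q0 -> add q1
Follow epsilon from q1 -> add q2
Final closure: {q0, q1, q2}
Size = 3

3


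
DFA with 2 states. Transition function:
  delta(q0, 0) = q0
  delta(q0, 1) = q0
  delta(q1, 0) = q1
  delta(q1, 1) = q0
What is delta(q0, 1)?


Looking up transition function:
delta(q0, 1) in the table
Row: q0, Column: 1
Result: q0

q0


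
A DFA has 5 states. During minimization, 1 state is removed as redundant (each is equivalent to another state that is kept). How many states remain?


Original DFA: 5 states
Redundant states removed: 1
Minimized states = original - removed
= 5 - 1
= 4

4


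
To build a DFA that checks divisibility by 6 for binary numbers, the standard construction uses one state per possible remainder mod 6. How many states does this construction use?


Divisibility by 6 is tracked via the remainder mod 6: 0, 1, ..., 5
The construction assigns one state to each remainder
Number of remainders = 6

6


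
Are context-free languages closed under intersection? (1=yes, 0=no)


CFL closure properties:
  Closed under: union, concatenation, Kleene star
  NOT closed under: intersection, complement
Operation 'intersection' is in not-closed list -> No (not closed)

0


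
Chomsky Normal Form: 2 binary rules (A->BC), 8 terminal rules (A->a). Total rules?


CNF allows two rule forms:
  A -> BC (binary): 2 rules
  A -> a (terminal): 8 rules
Total = 2 + 8 = 10

10


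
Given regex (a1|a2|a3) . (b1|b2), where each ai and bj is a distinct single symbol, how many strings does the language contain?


First group: 3 alternatives
Second group: 2 alternatives
Concatenation: each choice from group 1 pairs with each from group 2
Total = 3 x 2 = 6

6


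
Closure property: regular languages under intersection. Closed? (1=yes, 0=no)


Regular languages are closed under:
- Union (DFA product construction)
- Intersection (DFA product construction)
- Complement (swap accept/reject states)
- Concatenation (NFA construction)
- Kleene star (NFA construction)
intersection is in this list
Therefore: closed

1


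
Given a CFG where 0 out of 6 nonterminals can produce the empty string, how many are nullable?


Nonterminals: {S, A, B, C, D, E}
A nonterminal is nullable if it can derive epsilon
Counting nullable nonterminals: 0
Total nullable = 0

0


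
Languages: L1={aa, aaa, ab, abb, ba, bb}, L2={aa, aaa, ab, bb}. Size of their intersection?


L1 = {aa, aaa, ab, abb, ba, bb}
L2 = {aa, aaa, ab, bb}
Checking each string in L1 against L2:
  'aa': in L2? Yes
  'aaa': in L2? Yes
  'ab': in L2? Yes
  'abb': in L2? No
  'ba': in L2? No
  'bb': in L2? Yes
Intersection = {aa, aaa, ab, bb}
|L1 ∩ L2| = 4

4


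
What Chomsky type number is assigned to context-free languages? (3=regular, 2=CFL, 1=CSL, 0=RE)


Chomsky hierarchy levels:
  Type 3: Regular (DFA/NFA/regex)
  Type 2: Context-free (PDA)
  Type 1: Context-sensitive
  Type 0: Recursively enumerable (TM)
'context-free' corresponds to Type 2

2


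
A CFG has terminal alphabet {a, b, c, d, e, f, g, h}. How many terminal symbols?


Terminal symbols: a, b, c, d, e, f, g, h
Counting each: a (#1), b (#2), c (#3), d (#4), e (#5), f (#6), g (#7), h (#8)
Total = 8

8


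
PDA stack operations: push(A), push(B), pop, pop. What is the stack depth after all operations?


Tracing stack operations:
  push(A) -> stack = [A], depth=1
  push(B) -> stack = [A,B], depth=2
  pop -> removed B, stack = [A], depth=1
  pop -> removed A, stack = [], depth=0
Final depth = 0

0


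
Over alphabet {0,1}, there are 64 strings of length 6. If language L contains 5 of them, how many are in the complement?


Alphabet: {0,1}
String length: 6
Total strings of length 6 = 2^6 = 64
Strings in L = 5
Complement = total - |L|
= 64 - 5
= 59

59


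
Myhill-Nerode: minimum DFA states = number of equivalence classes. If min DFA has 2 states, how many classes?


Myhill-Nerode theorem:
Number of equivalence classes = number of states in minimal DFA
Minimal DFA states = 2
Therefore equivalence classes = 2

2


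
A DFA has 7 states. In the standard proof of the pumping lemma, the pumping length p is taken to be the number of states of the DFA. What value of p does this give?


Pumping lemma for regular languages (standard proof):
Take p = |Q|, the number of DFA states.
Any string of length >= |Q| passes through |Q|+1 states while reading its first |Q| symbols,
so by pigeonhole some state repeats, giving the loop that can be pumped.
Here |Q| = 7
Therefore the proof uses p = 7

7


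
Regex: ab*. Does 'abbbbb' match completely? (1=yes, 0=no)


Pattern: ab*
String: 'abbbbb'
Pattern requires: exactly one 'a' followed by zero or more 'b's
First char is 'a' -> OK
Rest 'bbbbb': all b's? Yes
Result: 1

1


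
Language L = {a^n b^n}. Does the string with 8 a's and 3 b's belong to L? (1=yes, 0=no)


Language requires equal numbers of a's and b's
PDA pushes for each 'a', pops for each 'b'
Number of a's = 8
Number of b's = 3
8 != 3 -> Reject

0


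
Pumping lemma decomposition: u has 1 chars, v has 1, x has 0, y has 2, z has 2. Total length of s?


|s| = |u| + |v| + |x| + |y| + |z|
= 1 + 1 + 0 + 2 + 2
= 2 + 0 + 4
= 2 + 4
= 6

6


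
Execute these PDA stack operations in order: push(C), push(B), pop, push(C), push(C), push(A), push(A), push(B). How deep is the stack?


Tracing stack operations:
  push(C) -> stack = [C], depth=1
  push(B) -> stack = [C,B], depth=2
  pop -> removed B, stack = [C], depth=1
  push(C) -> stack = [C,C], depth=2
  push(C) -> stack = [C,C,C], depth=3
  push(A) -> stack = [C,C,C,A], depth=4
  push(A) -> stack = [C,C,C,A,A], depth=5
  push(B) -> stack = [C,C,C,A,A,B], depth=6
Final depth = 6

6


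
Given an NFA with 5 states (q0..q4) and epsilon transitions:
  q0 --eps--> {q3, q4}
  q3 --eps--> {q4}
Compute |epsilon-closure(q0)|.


Starting from q0
Initialize closure = {q0}
Follow epsilon from q0 -> add q3
Follow epsilon from q0 -> add q4
Final closure: {q0, q3, q4}
Size = 3

3


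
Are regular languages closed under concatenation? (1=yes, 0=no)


Regular languages are closed under all standard operations:
- Union: Yes (product construction)
- Intersection: Yes (product construction)
- Complement: Yes (swap accept/reject)
- Concatenation: Yes (NFA construction)
Operation: concatenation -> Closed

1


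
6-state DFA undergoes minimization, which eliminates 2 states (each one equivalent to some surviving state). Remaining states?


Original DFA: 6 states
Redundant states removed: 2
Minimized states = original - removed
= 6 - 2
= 4

4


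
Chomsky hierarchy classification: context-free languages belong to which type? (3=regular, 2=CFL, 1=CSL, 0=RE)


Chomsky hierarchy levels:
  Type 3: Regular (DFA/NFA/regex)
  Type 2: Context-free (PDA)
  Type 1: Context-sensitive
  Type 0: Recursively enumerable (TM)
'context-free' corresponds to Type 2

2


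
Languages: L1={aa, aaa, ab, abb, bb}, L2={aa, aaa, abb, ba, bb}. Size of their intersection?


L1 = {aa, aaa, ab, abb, bb}
L2 = {aa, aaa, abb, ba, bb}
Checking each string in L1 against L2:
  'aa': in L2? Yes
  'aaa': in L2? Yes
  'ab': in L2? No
  'abb': in L2? Yes
  'bb': in L2? Yes
Intersection = {aa, aaa, abb, bb}
|L1 ∩ L2| = 4

4


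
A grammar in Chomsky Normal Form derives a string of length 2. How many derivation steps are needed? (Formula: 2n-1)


Chomsky Normal Form derivation:
String length n = 2
Each step either:
  - Splits a nonterminal into two (n-1 such steps)
  - Converts a nonterminal to terminal (n such steps)
Total = (n-1) + n = 2n - 1
= 2(2) - 1
= 4 - 1
= 3

3


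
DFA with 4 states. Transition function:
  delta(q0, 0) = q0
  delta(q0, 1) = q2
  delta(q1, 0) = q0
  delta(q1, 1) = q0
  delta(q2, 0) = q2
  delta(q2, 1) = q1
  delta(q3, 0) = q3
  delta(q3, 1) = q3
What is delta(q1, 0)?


Looking up transition function:
delta(q1, 0) in the table
Row: q1, Column: 0
Result: q0

q0


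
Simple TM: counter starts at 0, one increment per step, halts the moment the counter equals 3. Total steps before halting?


Counter starts at 0. Counting sequence:
  Step 1: counter = 1
  Step 2: counter = 2
  Step 3: counter = 3
Counter reached 3 -> halt
Total steps = 3

3


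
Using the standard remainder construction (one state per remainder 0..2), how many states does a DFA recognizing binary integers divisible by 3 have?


Divisibility by 3 is tracked via the remainder mod 3: 0, 1, ..., 2
The construction assigns one state to each remainder
Number of remainders = 3

3


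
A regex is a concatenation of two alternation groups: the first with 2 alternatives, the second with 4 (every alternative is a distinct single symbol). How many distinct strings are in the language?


First group: 2 alternatives
Second group: 4 alternatives
Concatenation: each choice from group 1 pairs with each from group 2
Total = 2 x 4 = 8

8


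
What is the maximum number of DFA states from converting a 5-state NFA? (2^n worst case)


NFA has 5 states
Subset construction: each DFA state = subset of NFA states
Maximum subsets = 2^5
2^5 = 32

32


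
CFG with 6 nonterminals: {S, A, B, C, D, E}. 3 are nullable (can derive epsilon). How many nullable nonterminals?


Nonterminals: {S, A, B, C, D, E}
A nonterminal is nullable if it can derive epsilon
Counting nullable nonterminals: 3
Total nullable = 3

3


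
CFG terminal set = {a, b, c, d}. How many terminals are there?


Terminal symbols: a, b, c, d
Counting each: a (#1), b (#2), c (#3), d (#4)
Total = 4

4


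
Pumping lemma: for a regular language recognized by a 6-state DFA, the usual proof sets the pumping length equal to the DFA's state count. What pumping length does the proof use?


Pumping lemma for regular languages (standard proof):
Take p = |Q|, the number of DFA states.
Any string of length >= |Q| passes through |Q|+1 states while reading its first |Q| symbols,
so by pigeonhole some state repeats, giving the loop that can be pumped.
Here |Q| = 6
Therefore the proof uses p = 6

6


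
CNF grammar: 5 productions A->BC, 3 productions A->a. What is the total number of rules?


CNF allows two rule forms:
  A -> BC (binary): 5 rules
  A -> a (terminal): 3 rules
Total = 5 + 3 = 8

8


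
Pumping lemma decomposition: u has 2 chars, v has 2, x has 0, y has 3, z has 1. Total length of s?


|s| = |u| + |v| + |x| + |y| + |z|
= 2 + 2 + 0 + 3 + 1
= 4 + 0 + 4
= 4 + 4
= 8

8


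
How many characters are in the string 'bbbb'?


String: 'bbbb'
Counting characters:
  'b' appears 4 time(s)
Total length = 0 + 4 = 4

4


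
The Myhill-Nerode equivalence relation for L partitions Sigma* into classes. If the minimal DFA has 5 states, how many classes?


Myhill-Nerode theorem:
Number of equivalence classes = number of states in minimal DFA
Minimal DFA states = 5
Therefore equivalence classes = 5

5


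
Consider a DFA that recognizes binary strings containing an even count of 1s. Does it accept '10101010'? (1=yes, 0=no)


DFA has 2 states: q_even (start, accept=yes) and q_odd
Processing string '10101010' character by character:
  Position 0: read '1', 1-count=1 -> q_odd
  Position 1: read '0', 1-count=1 -> q_odd (no change)
  Position 2: read '1', 1-count=2 -> q_even
  Position 3: read '0', 1-count=2 -> q_even (no change)
  Position 4: read '1', 1-count=3 -> q_odd
  Position 5: read '0', 1-count=3 -> q_odd (no change)
  Position 6: read '1', 1-count=4 -> q_even
  Position 7: read '0', 1-count=4 -> q_even (no change)
Final state: q_even, total 1s = 4 (even); the DFA requires an even count -> accept

1


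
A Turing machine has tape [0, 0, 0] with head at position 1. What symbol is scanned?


Tape: [0, 0, 0]
Positions: 0 1 2
Values:    0 0 0
Head at position 1
tape[1] = 0

0


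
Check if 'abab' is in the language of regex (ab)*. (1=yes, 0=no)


Pattern: (ab)*
String: 'abab'
Pattern requires: zero or more repetitions of 'ab'
Pairs: ['ab', 'ab']
All pairs are 'ab'? Yes
Result: 1

1


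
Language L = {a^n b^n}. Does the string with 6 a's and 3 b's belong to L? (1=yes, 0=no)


Language requires equal numbers of a's and b's
PDA pushes for each 'a', pops for each 'b'
Number of a's = 6
Number of b's = 3
6 != 3 -> Reject

0


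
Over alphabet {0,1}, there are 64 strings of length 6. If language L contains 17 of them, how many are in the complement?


Alphabet: {0,1}
String length: 6
Total strings of length 6 = 2^6 = 64
Strings in L = 17
Complement = total - |L|
= 64 - 17
= 47

47


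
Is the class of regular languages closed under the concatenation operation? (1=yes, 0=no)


Regular languages are closed under:
- Union (DFA product construction)
- Intersection (DFA product construction)
- Complement (swap accept/reject states)
- Concatenation (NFA construction)
- Kleene star (NFA construction)
concatenation is in this list
Therefore: closed

1


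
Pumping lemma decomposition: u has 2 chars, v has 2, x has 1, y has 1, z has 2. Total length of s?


|s| = |u| + |v| + |x| + |y| + |z|
= 2 + 2 + 1 + 1 + 2
= 4 + 1 + 3
= 5 + 3
= 8

8


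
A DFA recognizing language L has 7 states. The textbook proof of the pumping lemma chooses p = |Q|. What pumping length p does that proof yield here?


Pumping lemma for regular languages (standard proof):
Take p = |Q|, the number of DFA states.
Any string of length >= |Q| passes through |Q|+1 states while reading its first |Q| symbols,
so by pigeonhole some state repeats, giving the loop that can be pumped.
Here |Q| = 7
Therefore the proof uses p = 7

7


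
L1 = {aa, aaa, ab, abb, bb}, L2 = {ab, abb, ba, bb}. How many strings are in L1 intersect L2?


L1 = {aa, aaa, ab, abb, bb}
L2 = {ab, abb, ba, bb}
Checking each string in L1 against L2:
  'aa': in L2? No
  'aaa': in L2? No
  'ab': in L2? Yes
  'abb': in L2? Yes
  'bb': in L2? Yes
Intersection = {ab, abb, bb}
|L1 ∩ L2| = 3

3


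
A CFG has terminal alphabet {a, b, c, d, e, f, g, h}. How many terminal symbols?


Terminal symbols: a, b, c, d, e, f, g, h
Counting each: a (#1), b (#2), c (#3), d (#4), e (#5), f (#6), g (#7), h (#8)
Total = 8

8


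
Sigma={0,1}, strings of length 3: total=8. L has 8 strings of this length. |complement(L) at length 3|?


Alphabet: {0,1}
String length: 3
Total strings of length 3 = 2^3 = 8
Strings in L = 8
Complement = total - |L|
= 8 - 8
= 0

0


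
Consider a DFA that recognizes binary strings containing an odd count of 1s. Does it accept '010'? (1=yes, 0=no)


DFA has 2 states: q_even (start, accept=no) and q_odd
Processing string '010' character by character:
  Position 0: read '0', 1-count=0 -> q_even (no change)
  Position 1: read '1', 1-count=1 -> q_odd
  Position 2: read '0', 1-count=1 -> q_odd (no change)
Final state: q_odd, total 1s = 1 (odd); the DFA requires an odd count -> accept

1


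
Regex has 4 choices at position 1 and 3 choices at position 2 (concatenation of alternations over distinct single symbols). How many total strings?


First group: 4 alternatives
Second group: 3 alternatives
Concatenation: each choice from group 1 pairs with each from group 2
Total = 4 x 3 = 12

12


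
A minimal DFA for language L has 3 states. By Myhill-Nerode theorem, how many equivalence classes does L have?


Myhill-Nerode theorem:
Number of equivalence classes = number of states in minimal DFA
Minimal DFA states = 3
Therefore equivalence classes = 3

3


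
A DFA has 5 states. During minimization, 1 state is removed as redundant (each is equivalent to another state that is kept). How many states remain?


Original DFA: 5 states
Redundant states removed: 1
Minimized states = original - removed
= 5 - 1
= 4

4


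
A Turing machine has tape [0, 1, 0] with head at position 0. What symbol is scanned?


Tape: [0, 1, 0]
Positions: 0 1 2
Values:    0 1 0
Head at position 0
tape[0] = 0

0


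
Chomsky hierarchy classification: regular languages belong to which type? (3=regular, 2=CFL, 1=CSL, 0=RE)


Chomsky hierarchy levels:
  Type 3: Regular (DFA/NFA/regex)
  Type 2: Context-free (PDA)
  Type 1: Context-sensitive
  Type 0: Recursively enumerable (TM)
'regular' corresponds to Type 3

3


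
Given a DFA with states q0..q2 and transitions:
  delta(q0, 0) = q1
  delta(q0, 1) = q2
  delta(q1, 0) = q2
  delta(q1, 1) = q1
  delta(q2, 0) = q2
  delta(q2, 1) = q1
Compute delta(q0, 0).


Looking up transition function:
delta(q0, 0) in the table
Row: q0, Column: 0
Result: q1

q1


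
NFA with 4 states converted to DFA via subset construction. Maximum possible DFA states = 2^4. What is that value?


NFA has 4 states
Subset construction: each DFA state = subset of NFA states
Maximum subsets = 2^4
2^4 = 16

16


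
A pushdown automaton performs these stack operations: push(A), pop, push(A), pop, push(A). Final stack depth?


Tracing stack operations:
  push(A) -> stack = [A], depth=1
  pop -> removed A, stack = [], depth=0
  push(A) -> stack = [A], depth=1
  pop -> removed A, stack = [], depth=0
  push(A) -> stack = [A], depth=1
Final depth = 1

1


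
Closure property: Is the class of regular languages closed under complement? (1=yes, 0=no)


Regular languages are closed under all standard operations:
- Union: Yes (product construction)
- Intersection: Yes (product construction)
- Complement: Yes (swap accept/reject)
- Concatenation: Yes (NFA construction)
Operation: complement -> Closed

1


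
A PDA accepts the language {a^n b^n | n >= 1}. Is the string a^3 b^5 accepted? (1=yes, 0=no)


Language requires equal numbers of a's and b's
PDA pushes for each 'a', pops for each 'b'
Number of a's = 3
Number of b's = 5
3 != 5 -> Reject

0


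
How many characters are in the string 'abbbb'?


String: 'abbbb'
Counting characters:
  'a' appears 1 time(s)
  'b' appears 4 time(s)
Total length = 1 + 4 = 5

5


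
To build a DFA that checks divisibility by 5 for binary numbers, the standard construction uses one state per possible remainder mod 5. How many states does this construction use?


Divisibility by 5 is tracked via the remainder mod 5: 0, 1, ..., 4
The construction assigns one state to each remainder
Number of remainders = 5

5


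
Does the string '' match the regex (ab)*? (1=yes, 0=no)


Pattern: (ab)*
String: ''
Pattern requires: zero or more repetitions of 'ab'
Pairs: []
All pairs are 'ab'? Yes
Result: 1

1


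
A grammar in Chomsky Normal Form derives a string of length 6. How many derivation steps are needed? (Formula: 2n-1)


Chomsky Normal Form derivation:
String length n = 6
Each step either:
  - Splits a nonterminal into two (n-1 such steps)
  - Converts a nonterminal to terminal (n such steps)
Total = (n-1) + n = 2n - 1
= 2(6) - 1
= 12 - 1
= 11

11


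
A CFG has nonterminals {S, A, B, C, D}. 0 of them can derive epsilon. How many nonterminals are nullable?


Nonterminals: {S, A, B, C, D}
A nonterminal is nullable if it can derive epsilon
Counting nullable nonterminals: 0
Total nullable = 0

0


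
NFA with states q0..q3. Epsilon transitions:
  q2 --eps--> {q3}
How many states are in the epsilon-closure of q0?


Starting from q0
Initialize closure = {q0}
q0 has no outgoing epsilon transitions -> nothing to add
Final closure: {q0}
Size = 1

1


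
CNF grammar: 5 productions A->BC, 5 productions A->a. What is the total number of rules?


CNF allows two rule forms:
  A -> BC (binary): 5 rules
  A -> a (terminal): 5 rules
Total = 5 + 5 = 10

10


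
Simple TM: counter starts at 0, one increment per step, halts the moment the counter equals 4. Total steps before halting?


Counter starts at 0. Counting sequence:
  Step 1: counter = 1
  Step 2: counter = 2
  Step 3: counter = 3
  Step 4: counter = 4
Counter reached 4 -> halt
Total steps = 4

4


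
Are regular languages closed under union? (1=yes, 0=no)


Regular languages are closed under:
- Union (DFA product construction)
- Intersection (DFA product construction)
- Complement (swap accept/reject states)
- Concatenation (NFA construction)
- Kleene star (NFA construction)
union is in this list
Therefore: closed

1


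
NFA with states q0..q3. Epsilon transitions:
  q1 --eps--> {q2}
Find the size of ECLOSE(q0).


Starting from q0
Initialize closure = {q0}
q0 has no outgoing epsilon transitions -> nothing to add
Final closure: {q0}
Size = 1

1


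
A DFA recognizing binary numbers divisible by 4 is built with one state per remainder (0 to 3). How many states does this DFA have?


Divisibility by 4 is tracked via the remainder mod 4: 0, 1, ..., 3
The construction assigns one state to each remainder
Number of remainders = 4

4


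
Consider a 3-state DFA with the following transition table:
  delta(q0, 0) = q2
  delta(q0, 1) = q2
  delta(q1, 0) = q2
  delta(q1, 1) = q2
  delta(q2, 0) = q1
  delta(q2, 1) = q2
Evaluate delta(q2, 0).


Looking up transition function:
delta(q2, 0) in the table
Row: q2, Column: 0
Result: q1

q1


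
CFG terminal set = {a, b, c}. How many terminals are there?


Terminal symbols: a, b, c
Counting each: a (#1), b (#2), c (#3)
Total = 3

3


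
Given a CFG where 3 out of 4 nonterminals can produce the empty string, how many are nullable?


Nonterminals: {S, A, B, C}
A nonterminal is nullable if it can derive epsilon
Counting nullable nonterminals: 3
Total nullable = 3

3


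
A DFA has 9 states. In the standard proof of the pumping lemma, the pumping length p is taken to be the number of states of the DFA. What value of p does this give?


Pumping lemma for regular languages (standard proof):
Take p = |Q|, the number of DFA states.
Any string of length >= |Q| passes through |Q|+1 states while reading its first |Q| symbols,
so by pigeonhole some state repeats, giving the loop that can be pumped.
Here |Q| = 9
Therefore the proof uses p = 9

9


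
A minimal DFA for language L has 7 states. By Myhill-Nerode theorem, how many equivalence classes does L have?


Myhill-Nerode theorem:
Number of equivalence classes = number of states in minimal DFA
Minimal DFA states = 7
Therefore equivalence classes = 7

7


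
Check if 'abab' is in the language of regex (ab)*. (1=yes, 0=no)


Pattern: (ab)*
String: 'abab'
Pattern requires: zero or more repetitions of 'ab'
Pairs: ['ab', 'ab']
All pairs are 'ab'? Yes
Result: 1

1


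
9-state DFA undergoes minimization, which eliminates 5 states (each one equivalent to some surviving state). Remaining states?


Original DFA: 9 states
Redundant states removed: 5
Minimized states = original - removed
= 9 - 5
= 4

4


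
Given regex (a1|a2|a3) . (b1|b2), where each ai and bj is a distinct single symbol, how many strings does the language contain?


First group: 3 alternatives
Second group: 2 alternatives
Concatenation: each choice from group 1 pairs with each from group 2
Total = 3 x 2 = 6

6


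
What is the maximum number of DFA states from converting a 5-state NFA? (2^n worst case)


NFA has 5 states
Subset construction: each DFA state = subset of NFA states
Maximum subsets = 2^5
2^5 = 32

32


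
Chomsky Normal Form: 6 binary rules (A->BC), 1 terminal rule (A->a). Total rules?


CNF allows two rule forms:
  A -> BC (binary): 6 rules
  A -> a (terminal): 1 rule
Total = 6 + 1 = 7

7


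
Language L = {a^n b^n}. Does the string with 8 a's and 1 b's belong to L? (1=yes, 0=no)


Language requires equal numbers of a's and b's
PDA pushes for each 'a', pops for each 'b'
Number of a's = 8
Number of b's = 1
8 != 1 -> Reject

0


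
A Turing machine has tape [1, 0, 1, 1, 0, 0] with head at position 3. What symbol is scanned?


Tape: [1, 0, 1, 1, 0, 0]
Positions: 0 1 2 3 4 5
Values:    1 0 1 1 0 0
Head at position 3
tape[3] = 1

1


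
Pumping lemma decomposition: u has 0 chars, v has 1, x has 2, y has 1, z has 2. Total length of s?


|s| = |u| + |v| + |x| + |y| + |z|
= 0 + 1 + 2 + 1 + 2
= 1 + 2 + 3
= 3 + 3
= 6

6


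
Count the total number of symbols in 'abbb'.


String: 'abbb'
Counting characters:
  'a' appears 1 time(s)
  'b' appears 3 time(s)
Total length = 1 + 3 = 4

4


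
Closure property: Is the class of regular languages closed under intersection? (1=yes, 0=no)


Regular languages are closed under all standard operations:
- Union: Yes (product construction)
- Intersection: Yes (product construction)
- Complement: Yes (swap accept/reject)
- Concatenation: Yes (NFA construction)
Operation: intersection -> Closed

1


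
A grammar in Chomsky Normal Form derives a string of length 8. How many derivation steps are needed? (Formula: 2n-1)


Chomsky Normal Form derivation:
String length n = 8
Each step either:
  - Splits a nonterminal into two (n-1 such steps)
  - Converts a nonterminal to terminal (n such steps)
Total = (n-1) + n = 2n - 1
= 2(8) - 1
= 16 - 1
= 15

15


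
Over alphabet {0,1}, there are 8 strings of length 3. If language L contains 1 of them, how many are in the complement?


Alphabet: {0,1}
String length: 3
Total strings of length 3 = 2^3 = 8
Strings in L = 1
Complement = total - |L|
= 8 - 1
= 7

7


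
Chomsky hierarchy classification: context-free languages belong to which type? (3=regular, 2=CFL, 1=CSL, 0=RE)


Chomsky hierarchy levels:
  Type 3: Regular (DFA/NFA/regex)
  Type 2: Context-free (PDA)
  Type 1: Context-sensitive
  Type 0: Recursively enumerable (TM)
'context-free' corresponds to Type 2

2


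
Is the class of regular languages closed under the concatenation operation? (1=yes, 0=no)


Regular languages are closed under:
- Union (DFA product construction)
- Intersection (DFA product construction)
- Complement (swap accept/reject states)
- Concatenation (NFA construction)
- Kleene star (NFA construction)
concatenation is in this list
Therefore: closed

1


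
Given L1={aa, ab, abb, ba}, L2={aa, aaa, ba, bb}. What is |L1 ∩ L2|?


L1 = {aa, ab, abb, ba}
L2 = {aa, aaa, ba, bb}
Checking each string in L1 against L2:
  'aa': in L2? Yes
  'ab': in L2? No
  'abb': in L2? No
  'ba': in L2? Yes
Intersection = {aa, ba}
|L1 ∩ L2| = 2

2


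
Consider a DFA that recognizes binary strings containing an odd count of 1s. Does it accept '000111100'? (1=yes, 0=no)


DFA has 2 states: q_even (start, accept=no) and q_odd
Processing string '000111100' character by character:
  Position 0: read '0', 1-count=0 -> q_even (no change)
  Position 1: read '0', 1-count=0 -> q_even (no change)
  Position 2: read '0', 1-count=0 -> q_even (no change)
  Position 3: read '1', 1-count=1 -> q_odd
  Position 4: read '1', 1-count=2 -> q_even
  Position 5: read '1', 1-count=3 -> q_odd
  Position 6: read '1', 1-count=4 -> q_even
  Position 7: read '0', 1-count=4 -> q_even (no change)
  Position 8: read '0', 1-count=4 -> q_even (no change)
Final state: q_even, total 1s = 4 (even); the DFA requires an odd count -> reject

0


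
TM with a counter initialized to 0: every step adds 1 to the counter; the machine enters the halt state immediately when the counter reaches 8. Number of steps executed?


Counter starts at 0. Counting sequence:
  Step 1: counter = 1
  Step 2: counter = 2
  Step 3: counter = 3
  Step 4: counter = 4
  Step 5: counter = 5
  Step 6: counter = 6
  Step 7: counter = 7
  Step 8: counter = 8
Counter reached 8 -> halt
Total steps = 8

8


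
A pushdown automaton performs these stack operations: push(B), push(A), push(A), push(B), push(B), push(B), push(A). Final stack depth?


Tracing stack operations:
  push(B) -> stack = [B], depth=1
  push(A) -> stack = [B,A], depth=2
  push(A) -> stack = [B,A,A], depth=3
  push(B) -> stack = [B,A,A,B], depth=4
  push(B) -> stack = [B,A,A,B,B], depth=5
  push(B) -> stack = [B,A,A,B,B,B], depth=6
  push(A) -> stack = [B,A,A,B,B,B,A], depth=7
Final depth = 7

7


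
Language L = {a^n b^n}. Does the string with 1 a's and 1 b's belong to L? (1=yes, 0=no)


Language requires equal numbers of a's and b's
PDA pushes for each 'a', pops for each 'b'
Number of a's = 1
Number of b's = 1
1 == 1 -> Accept

1


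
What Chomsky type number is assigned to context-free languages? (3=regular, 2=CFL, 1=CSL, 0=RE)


Chomsky hierarchy levels:
  Type 3: Regular (DFA/NFA/regex)
  Type 2: Context-free (PDA)
  Type 1: Context-sensitive
  Type 0: Recursively enumerable (TM)
'context-free' corresponds to Type 2

2


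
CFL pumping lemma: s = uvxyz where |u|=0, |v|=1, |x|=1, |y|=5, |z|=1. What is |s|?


|s| = |u| + |v| + |x| + |y| + |z|
= 0 + 1 + 1 + 5 + 1
= 1 + 1 + 6
= 2 + 6
= 8

8


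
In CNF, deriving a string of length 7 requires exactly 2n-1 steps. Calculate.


Chomsky Normal Form derivation:
String length n = 7
Each step either:
  - Splits a nonterminal into two (n-1 such steps)
  - Converts a nonterminal to terminal (n such steps)
Total = (n-1) + n = 2n - 1
= 2(7) - 1
= 14 - 1
= 13

13


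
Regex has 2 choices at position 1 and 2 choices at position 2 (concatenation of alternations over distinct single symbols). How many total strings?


First group: 2 alternatives
Second group: 2 alternatives
Concatenation: each choice from group 1 pairs with each from group 2
Total = 2 x 2 = 4

4


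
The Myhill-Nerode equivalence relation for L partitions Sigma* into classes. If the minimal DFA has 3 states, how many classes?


Myhill-Nerode theorem:
Number of equivalence classes = number of states in minimal DFA
Minimal DFA states = 3
Therefore equivalence classes = 3

3


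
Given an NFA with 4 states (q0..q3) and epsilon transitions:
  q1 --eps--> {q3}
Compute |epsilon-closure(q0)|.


Starting from q0
Initialize closure = {q0}
q0 has no outgoing epsilon transitions -> nothing to add
Final closure: {q0}
Size = 1

1


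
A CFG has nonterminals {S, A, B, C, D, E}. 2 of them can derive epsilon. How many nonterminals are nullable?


Nonterminals: {S, A, B, C, D, E}
A nonterminal is nullable if it can derive epsilon
Counting nullable nonterminals: 2
Total nullable = 2

2


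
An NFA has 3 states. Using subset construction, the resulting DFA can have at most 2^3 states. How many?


NFA has 3 states
Subset construction: each DFA state = subset of NFA states
Maximum subsets = 2^3
2^3 = 8

8


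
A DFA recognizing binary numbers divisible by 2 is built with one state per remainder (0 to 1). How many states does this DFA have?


Divisibility by 2 is tracked via the remainder mod 2: 0, 1, ..., 1
The construction assigns one state to each remainder
Number of remainders = 2

2


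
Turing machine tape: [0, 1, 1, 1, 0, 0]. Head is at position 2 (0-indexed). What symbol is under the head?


Tape: [0, 1, 1, 1, 0, 0]
Positions: 0 1 2 3 4 5
Values:    0 1 1 1 0 0
Head at position 2
tape[2] = 1

1


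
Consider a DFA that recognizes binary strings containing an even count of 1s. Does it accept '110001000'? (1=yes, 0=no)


DFA has 2 states: q_even (start, accept=yes) and q_odd
Processing string '110001000' character by character:
  Position 0: read '1', 1-count=1 -> q_odd
  Position 1: read '1', 1-count=2 -> q_even
  Position 2: read '0', 1-count=2 -> q_even (no change)
  Position 3: read '0', 1-count=2 -> q_even (no change)
  Position 4: read '0', 1-count=2 -> q_even (no change)
  Position 5: read '1', 1-count=3 -> q_odd
  Position 6: read '0', 1-count=3 -> q_odd (no change)
  Position 7: read '0', 1-count=3 -> q_odd (no change)
  Position 8: read '0', 1-count=3 -> q_odd (no change)
Final state: q_odd, total 1s = 3 (odd); the DFA requires an even count -> reject

0


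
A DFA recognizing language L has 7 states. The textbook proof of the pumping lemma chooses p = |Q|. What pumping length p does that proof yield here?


Pumping lemma for regular languages (standard proof):
Take p = |Q|, the number of DFA states.
Any string of length >= |Q| passes through |Q|+1 states while reading its first |Q| symbols,
so by pigeonhole some state repeats, giving the loop that can be pumped.
Here |Q| = 7
Therefore the proof uses p = 7

7


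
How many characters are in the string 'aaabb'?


String: 'aaabb'
Counting characters:
  'a' appears 3 time(s)
  'b' appears 2 time(s)
Total length = 3 + 2 = 5

5


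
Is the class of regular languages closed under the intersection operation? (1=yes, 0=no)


Regular languages are closed under:
- Union (DFA product construction)
- Intersection (DFA product construction)
- Complement (swap accept/reject states)
- Concatenation (NFA construction)
- Kleene star (NFA construction)
intersection is in this list
Therefore: closed

1
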